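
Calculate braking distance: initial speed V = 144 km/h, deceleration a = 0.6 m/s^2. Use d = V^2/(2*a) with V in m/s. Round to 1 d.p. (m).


Convert speed: V = 144 / 3.6 = 40.0 m/s
V^2 = 1600.0
d = 1600.0 / (2 * 0.6)
d = 1600.0 / 1.2
d = 1333.3 m

1333.3


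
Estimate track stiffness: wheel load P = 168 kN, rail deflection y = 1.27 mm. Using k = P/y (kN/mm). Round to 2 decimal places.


Track stiffness k = P / y
k = 168 / 1.27
k = 132.28 kN/mm

132.28


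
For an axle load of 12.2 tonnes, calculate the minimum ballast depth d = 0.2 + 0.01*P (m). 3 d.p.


d = 0.2 + 0.01 * 12.2
d = 0.2 + 0.122
d = 0.322 m

0.322


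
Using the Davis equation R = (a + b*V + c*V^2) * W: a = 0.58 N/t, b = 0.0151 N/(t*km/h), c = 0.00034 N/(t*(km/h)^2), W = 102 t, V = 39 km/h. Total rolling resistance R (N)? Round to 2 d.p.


b*V = 0.0151 * 39 = 0.5889
c*V^2 = 0.00034 * 1521 = 0.51714
R_per_t = 0.58 + 0.5889 + 0.51714 = 1.68604 N/t
R_total = 1.68604 * 102 = 171.98 N

171.98


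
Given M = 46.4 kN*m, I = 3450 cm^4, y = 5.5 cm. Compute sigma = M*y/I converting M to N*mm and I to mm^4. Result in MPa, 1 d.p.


Convert units:
M = 46.4 kN*m = 46400000 N*mm
y = 5.5 cm = 55 mm
I = 3450 cm^4 = 34500000 mm^4
sigma = 46400000 * 55 / 34500000
sigma = 74.0 MPa

74.0


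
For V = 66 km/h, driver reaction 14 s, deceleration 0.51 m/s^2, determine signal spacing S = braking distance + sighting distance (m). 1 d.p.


V = 66 / 3.6 = 18.3333 m/s
Braking distance = 18.3333^2 / (2*0.51) = 329.5207 m
Sighting distance = 18.3333 * 14 = 256.6667 m
S = 329.5207 + 256.6667 = 586.2 m

586.2


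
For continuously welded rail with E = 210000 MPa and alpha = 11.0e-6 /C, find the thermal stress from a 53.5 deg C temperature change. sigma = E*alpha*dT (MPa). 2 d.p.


sigma = E * alpha * dT
sigma = 210000 * 11.0e-6 * 53.5
sigma = 2.31 * 53.5
sigma = 123.59 MPa

123.59


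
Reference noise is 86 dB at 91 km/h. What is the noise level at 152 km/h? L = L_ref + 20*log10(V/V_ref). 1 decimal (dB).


V/V_ref = 152 / 91 = 1.67033
log10(1.67033) = 0.222802
20 * 0.222802 = 4.456
L = 86 + 4.456 = 90.5 dB

90.5


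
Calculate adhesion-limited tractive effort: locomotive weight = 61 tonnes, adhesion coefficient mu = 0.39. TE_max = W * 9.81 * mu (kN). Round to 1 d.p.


TE_max = W * g * mu
TE_max = 61 * 9.81 * 0.39
TE_max = 598.41 * 0.39
TE_max = 233.4 kN

233.4


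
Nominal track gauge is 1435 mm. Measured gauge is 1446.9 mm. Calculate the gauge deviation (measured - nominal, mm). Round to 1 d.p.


Deviation = measured - nominal
Deviation = 1446.9 - 1435
Deviation = 11.9 mm

11.9


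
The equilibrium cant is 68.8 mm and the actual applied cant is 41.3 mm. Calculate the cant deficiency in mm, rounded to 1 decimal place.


Cant deficiency = equilibrium cant - actual cant
CD = 68.8 - 41.3
CD = 27.5 mm

27.5


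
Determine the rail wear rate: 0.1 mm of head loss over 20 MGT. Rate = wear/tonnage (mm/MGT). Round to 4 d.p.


Wear rate = total wear / cumulative tonnage
Rate = 0.1 / 20
Rate = 0.0050 mm/MGT

0.0050


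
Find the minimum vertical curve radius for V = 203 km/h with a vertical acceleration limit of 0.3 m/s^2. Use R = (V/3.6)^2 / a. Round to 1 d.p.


Convert speed: V = 203 / 3.6 = 56.3889 m/s
V^2 = 3179.7068 m^2/s^2
R_v = 3179.7068 / 0.3
R_v = 10599.0 m

10599.0


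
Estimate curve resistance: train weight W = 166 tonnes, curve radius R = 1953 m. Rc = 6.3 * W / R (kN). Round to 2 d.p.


Rc = 6.3 * W / R
Rc = 6.3 * 166 / 1953
Rc = 1045.8 / 1953
Rc = 0.54 kN

0.54


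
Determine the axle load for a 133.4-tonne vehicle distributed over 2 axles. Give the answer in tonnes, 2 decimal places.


Load per axle = total weight / number of axles
Load = 133.4 / 2
Load = 66.70 tonnes

66.70


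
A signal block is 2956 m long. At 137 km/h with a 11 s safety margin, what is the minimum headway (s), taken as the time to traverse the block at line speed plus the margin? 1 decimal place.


V = 137 / 3.6 = 38.0556 m/s
Block traversal time = 2956 / 38.0556 = 77.6759 s
Headway = 77.6759 + 11
Headway = 88.7 s

88.7


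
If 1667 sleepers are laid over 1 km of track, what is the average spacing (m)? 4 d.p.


Spacing = 1000 m / number of sleepers
Spacing = 1000 / 1667
Spacing = 0.5999 m

0.5999


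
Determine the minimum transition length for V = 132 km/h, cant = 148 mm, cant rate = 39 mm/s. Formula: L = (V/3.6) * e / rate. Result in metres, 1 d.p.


Convert speed: V = 132 / 3.6 = 36.6667 m/s
L = 36.6667 * 148 / 39
L = 5426.6667 / 39
L = 139.1 m

139.1


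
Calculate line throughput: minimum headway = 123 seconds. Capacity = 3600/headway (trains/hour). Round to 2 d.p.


Capacity = 3600 / headway
Capacity = 3600 / 123
Capacity = 29.27 trains/hour

29.27


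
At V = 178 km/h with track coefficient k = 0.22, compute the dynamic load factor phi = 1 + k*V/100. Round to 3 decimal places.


phi = 1 + k * V / 100
phi = 1 + 0.22 * 178 / 100
phi = 1 + 0.3916
phi = 1.392

1.392


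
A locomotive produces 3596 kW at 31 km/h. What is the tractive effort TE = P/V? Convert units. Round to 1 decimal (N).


Convert: P = 3596 kW = 3596000 W
V = 31 / 3.6 = 8.6111 m/s
TE = 3596000 / 8.6111
TE = 417600.0 N

417600.0


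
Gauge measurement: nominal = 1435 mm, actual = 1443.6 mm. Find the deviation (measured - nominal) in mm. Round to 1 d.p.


Deviation = measured - nominal
Deviation = 1443.6 - 1435
Deviation = 8.6 mm

8.6


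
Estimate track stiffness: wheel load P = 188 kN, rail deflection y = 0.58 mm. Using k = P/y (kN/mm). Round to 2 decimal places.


Track stiffness k = P / y
k = 188 / 0.58
k = 324.14 kN/mm

324.14


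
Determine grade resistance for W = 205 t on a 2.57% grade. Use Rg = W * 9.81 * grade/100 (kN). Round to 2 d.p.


Rg = W * 9.81 * grade / 100
Rg = 205 * 9.81 * 2.57 / 100
Rg = 2011.05 * 0.0257
Rg = 51.68 kN

51.68


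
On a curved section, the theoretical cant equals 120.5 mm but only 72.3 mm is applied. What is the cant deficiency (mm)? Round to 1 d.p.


Cant deficiency = equilibrium cant - actual cant
CD = 120.5 - 72.3
CD = 48.2 mm

48.2


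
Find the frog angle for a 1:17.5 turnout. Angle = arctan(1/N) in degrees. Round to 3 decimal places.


1/N = 1/17.5 = 0.057143
angle = arctan(0.057143) = 0.057081 rad
angle = 0.057081 * 180/pi = 3.270 degrees

3.270


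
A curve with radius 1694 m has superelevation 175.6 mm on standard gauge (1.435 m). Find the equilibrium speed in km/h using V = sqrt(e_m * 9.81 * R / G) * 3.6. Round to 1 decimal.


Convert cant: e = 175.6 mm = 0.1756 m
V_ms = sqrt(0.1756 * 9.81 * 1694 / 1.435)
V_ms = sqrt(2033.55079) = 45.0949 m/s
V = 45.0949 * 3.6 = 162.3 km/h

162.3


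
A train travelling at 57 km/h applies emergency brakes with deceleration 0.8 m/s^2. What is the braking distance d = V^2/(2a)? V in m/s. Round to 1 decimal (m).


Convert speed: V = 57 / 3.6 = 15.8333 m/s
V^2 = 250.6944
d = 250.6944 / (2 * 0.8)
d = 250.6944 / 1.6
d = 156.7 m

156.7


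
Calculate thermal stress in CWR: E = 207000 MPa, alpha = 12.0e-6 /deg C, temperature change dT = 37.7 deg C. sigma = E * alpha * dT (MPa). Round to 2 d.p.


sigma = E * alpha * dT
sigma = 207000 * 12.0e-6 * 37.7
sigma = 2.484 * 37.7
sigma = 93.65 MPa

93.65


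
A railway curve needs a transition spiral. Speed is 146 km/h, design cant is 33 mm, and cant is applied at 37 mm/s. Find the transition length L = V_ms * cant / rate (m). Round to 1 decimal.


Convert speed: V = 146 / 3.6 = 40.5556 m/s
L = 40.5556 * 33 / 37
L = 1338.3333 / 37
L = 36.2 m

36.2


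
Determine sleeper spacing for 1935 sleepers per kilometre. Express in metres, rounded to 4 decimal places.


Spacing = 1000 m / number of sleepers
Spacing = 1000 / 1935
Spacing = 0.5168 m

0.5168


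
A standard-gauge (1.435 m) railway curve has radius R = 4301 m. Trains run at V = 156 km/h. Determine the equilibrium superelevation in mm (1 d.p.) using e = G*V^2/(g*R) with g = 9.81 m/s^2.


Convert speed: V = 156 / 3.6 = 43.3333 m/s
Apply formula: e = 1.435 * 43.3333^2 / (9.81 * 4301)
e = 1.435 * 1877.7778 / 42192.81
e = 0.063864 m = 63.9 mm

63.9


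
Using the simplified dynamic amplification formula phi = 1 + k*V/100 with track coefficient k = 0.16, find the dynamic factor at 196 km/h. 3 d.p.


phi = 1 + k * V / 100
phi = 1 + 0.16 * 196 / 100
phi = 1 + 0.3136
phi = 1.314

1.314


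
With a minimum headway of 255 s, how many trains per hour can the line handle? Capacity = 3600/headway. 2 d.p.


Capacity = 3600 / headway
Capacity = 3600 / 255
Capacity = 14.12 trains/hour

14.12


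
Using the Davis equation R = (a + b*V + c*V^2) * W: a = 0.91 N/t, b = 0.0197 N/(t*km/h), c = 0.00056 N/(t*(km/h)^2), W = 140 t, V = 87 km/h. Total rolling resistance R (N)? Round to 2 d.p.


b*V = 0.0197 * 87 = 1.7139
c*V^2 = 0.00056 * 7569 = 4.23864
R_per_t = 0.91 + 1.7139 + 4.23864 = 6.86254 N/t
R_total = 6.86254 * 140 = 960.76 N

960.76


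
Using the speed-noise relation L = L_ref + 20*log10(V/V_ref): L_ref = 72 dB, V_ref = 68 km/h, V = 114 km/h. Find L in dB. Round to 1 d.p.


V/V_ref = 114 / 68 = 1.676471
log10(1.676471) = 0.224396
20 * 0.224396 = 4.4879
L = 72 + 4.4879 = 76.5 dB

76.5


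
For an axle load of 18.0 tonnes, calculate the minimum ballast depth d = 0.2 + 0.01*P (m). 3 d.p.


d = 0.2 + 0.01 * 18.0
d = 0.2 + 0.18
d = 0.380 m

0.380


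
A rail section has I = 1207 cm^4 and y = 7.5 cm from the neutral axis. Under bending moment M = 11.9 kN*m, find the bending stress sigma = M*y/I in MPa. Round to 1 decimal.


Convert units:
M = 11.9 kN*m = 11900000 N*mm
y = 7.5 cm = 75 mm
I = 1207 cm^4 = 12070000 mm^4
sigma = 11900000 * 75 / 12070000
sigma = 73.9 MPa

73.9


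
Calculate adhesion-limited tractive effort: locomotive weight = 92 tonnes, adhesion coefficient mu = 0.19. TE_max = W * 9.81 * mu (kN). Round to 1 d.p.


TE_max = W * g * mu
TE_max = 92 * 9.81 * 0.19
TE_max = 902.52 * 0.19
TE_max = 171.5 kN

171.5


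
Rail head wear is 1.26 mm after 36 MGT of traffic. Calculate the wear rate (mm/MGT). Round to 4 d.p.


Wear rate = total wear / cumulative tonnage
Rate = 1.26 / 36
Rate = 0.0350 mm/MGT

0.0350


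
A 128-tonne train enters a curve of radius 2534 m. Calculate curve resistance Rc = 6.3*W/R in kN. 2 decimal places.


Rc = 6.3 * W / R
Rc = 6.3 * 128 / 2534
Rc = 806.4 / 2534
Rc = 0.32 kN

0.32


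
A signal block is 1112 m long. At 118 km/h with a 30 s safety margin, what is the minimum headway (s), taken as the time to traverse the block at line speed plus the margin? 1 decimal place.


V = 118 / 3.6 = 32.7778 m/s
Block traversal time = 1112 / 32.7778 = 33.9254 s
Headway = 33.9254 + 30
Headway = 63.9 s

63.9


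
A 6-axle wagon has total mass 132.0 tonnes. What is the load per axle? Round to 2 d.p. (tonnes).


Load per axle = total weight / number of axles
Load = 132.0 / 6
Load = 22.00 tonnes

22.00


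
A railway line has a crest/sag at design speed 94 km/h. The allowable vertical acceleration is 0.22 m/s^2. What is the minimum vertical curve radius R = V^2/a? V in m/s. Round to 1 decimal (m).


Convert speed: V = 94 / 3.6 = 26.1111 m/s
V^2 = 681.7901 m^2/s^2
R_v = 681.7901 / 0.22
R_v = 3099.0 m

3099.0


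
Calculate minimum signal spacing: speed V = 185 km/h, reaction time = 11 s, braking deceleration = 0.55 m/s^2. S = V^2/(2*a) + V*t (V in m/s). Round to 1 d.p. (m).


V = 185 / 3.6 = 51.3889 m/s
Braking distance = 51.3889^2 / (2*0.55) = 2400.7435 m
Sighting distance = 51.3889 * 11 = 565.2778 m
S = 2400.7435 + 565.2778 = 2966.0 m

2966.0


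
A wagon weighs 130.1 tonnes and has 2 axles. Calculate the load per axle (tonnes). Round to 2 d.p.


Load per axle = total weight / number of axles
Load = 130.1 / 2
Load = 65.05 tonnes

65.05


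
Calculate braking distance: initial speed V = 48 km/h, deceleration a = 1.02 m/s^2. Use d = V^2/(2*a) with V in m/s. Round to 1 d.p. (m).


Convert speed: V = 48 / 3.6 = 13.3333 m/s
V^2 = 177.7778
d = 177.7778 / (2 * 1.02)
d = 177.7778 / 2.04
d = 87.1 m

87.1


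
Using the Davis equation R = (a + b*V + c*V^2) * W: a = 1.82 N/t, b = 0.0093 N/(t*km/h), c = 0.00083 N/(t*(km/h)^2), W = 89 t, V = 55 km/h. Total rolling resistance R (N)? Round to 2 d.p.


b*V = 0.0093 * 55 = 0.5115
c*V^2 = 0.00083 * 3025 = 2.51075
R_per_t = 1.82 + 0.5115 + 2.51075 = 4.84225 N/t
R_total = 4.84225 * 89 = 430.96 N

430.96


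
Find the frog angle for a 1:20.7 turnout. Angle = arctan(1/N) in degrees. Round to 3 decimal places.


1/N = 1/20.7 = 0.048309
angle = arctan(0.048309) = 0.048272 rad
angle = 0.048272 * 180/pi = 2.766 degrees

2.766


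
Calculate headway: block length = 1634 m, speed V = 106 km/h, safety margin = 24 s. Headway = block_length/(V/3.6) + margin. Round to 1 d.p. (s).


V = 106 / 3.6 = 29.4444 m/s
Block traversal time = 1634 / 29.4444 = 55.4943 s
Headway = 55.4943 + 24
Headway = 79.5 s

79.5


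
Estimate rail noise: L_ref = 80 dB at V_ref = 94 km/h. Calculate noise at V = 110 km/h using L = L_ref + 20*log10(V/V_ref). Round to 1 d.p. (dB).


V/V_ref = 110 / 94 = 1.170213
log10(1.170213) = 0.068265
20 * 0.068265 = 1.3653
L = 80 + 1.3653 = 81.4 dB

81.4


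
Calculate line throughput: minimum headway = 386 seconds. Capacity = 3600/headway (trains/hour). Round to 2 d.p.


Capacity = 3600 / headway
Capacity = 3600 / 386
Capacity = 9.33 trains/hour

9.33


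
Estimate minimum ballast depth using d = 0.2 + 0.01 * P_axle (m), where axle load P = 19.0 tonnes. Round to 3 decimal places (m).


d = 0.2 + 0.01 * 19.0
d = 0.2 + 0.19
d = 0.390 m

0.390


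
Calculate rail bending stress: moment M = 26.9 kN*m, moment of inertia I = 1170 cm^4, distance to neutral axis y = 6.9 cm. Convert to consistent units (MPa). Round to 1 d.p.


Convert units:
M = 26.9 kN*m = 26900000 N*mm
y = 6.9 cm = 69 mm
I = 1170 cm^4 = 11700000 mm^4
sigma = 26900000 * 69 / 11700000
sigma = 158.6 MPa

158.6


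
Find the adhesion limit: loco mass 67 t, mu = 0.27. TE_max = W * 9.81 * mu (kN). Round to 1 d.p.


TE_max = W * g * mu
TE_max = 67 * 9.81 * 0.27
TE_max = 657.27 * 0.27
TE_max = 177.5 kN

177.5


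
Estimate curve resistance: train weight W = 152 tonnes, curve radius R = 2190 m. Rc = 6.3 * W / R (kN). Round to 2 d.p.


Rc = 6.3 * W / R
Rc = 6.3 * 152 / 2190
Rc = 957.6 / 2190
Rc = 0.44 kN

0.44


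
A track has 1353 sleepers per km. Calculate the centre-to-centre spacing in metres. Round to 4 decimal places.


Spacing = 1000 m / number of sleepers
Spacing = 1000 / 1353
Spacing = 0.7391 m

0.7391


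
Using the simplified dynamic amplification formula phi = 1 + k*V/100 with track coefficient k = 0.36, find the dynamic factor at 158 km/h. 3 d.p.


phi = 1 + k * V / 100
phi = 1 + 0.36 * 158 / 100
phi = 1 + 0.5688
phi = 1.569

1.569


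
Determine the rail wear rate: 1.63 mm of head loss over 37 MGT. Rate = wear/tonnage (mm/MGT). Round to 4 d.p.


Wear rate = total wear / cumulative tonnage
Rate = 1.63 / 37
Rate = 0.0441 mm/MGT

0.0441


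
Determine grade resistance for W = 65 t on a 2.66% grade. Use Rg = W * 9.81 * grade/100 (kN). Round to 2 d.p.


Rg = W * 9.81 * grade / 100
Rg = 65 * 9.81 * 2.66 / 100
Rg = 637.65 * 0.0266
Rg = 16.96 kN

16.96


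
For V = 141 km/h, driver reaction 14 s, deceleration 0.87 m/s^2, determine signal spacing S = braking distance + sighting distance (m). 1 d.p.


V = 141 / 3.6 = 39.1667 m/s
Braking distance = 39.1667^2 / (2*0.87) = 881.6252 m
Sighting distance = 39.1667 * 14 = 548.3333 m
S = 881.6252 + 548.3333 = 1430.0 m

1430.0


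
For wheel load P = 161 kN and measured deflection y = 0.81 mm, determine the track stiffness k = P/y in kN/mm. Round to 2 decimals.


Track stiffness k = P / y
k = 161 / 0.81
k = 198.77 kN/mm

198.77


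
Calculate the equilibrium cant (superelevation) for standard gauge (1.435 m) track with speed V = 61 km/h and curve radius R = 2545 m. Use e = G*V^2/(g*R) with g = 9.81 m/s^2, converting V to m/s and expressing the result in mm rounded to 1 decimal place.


Convert speed: V = 61 / 3.6 = 16.9444 m/s
Apply formula: e = 1.435 * 16.9444^2 / (9.81 * 2545)
e = 1.435 * 287.1142 / 24966.45
e = 0.016503 m = 16.5 mm

16.5


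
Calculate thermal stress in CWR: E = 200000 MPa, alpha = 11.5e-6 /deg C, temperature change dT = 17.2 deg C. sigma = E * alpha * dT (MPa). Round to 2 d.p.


sigma = E * alpha * dT
sigma = 200000 * 11.5e-6 * 17.2
sigma = 2.3 * 17.2
sigma = 39.56 MPa

39.56


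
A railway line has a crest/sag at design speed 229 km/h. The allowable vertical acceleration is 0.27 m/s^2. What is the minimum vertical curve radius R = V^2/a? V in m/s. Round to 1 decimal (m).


Convert speed: V = 229 / 3.6 = 63.6111 m/s
V^2 = 4046.3735 m^2/s^2
R_v = 4046.3735 / 0.27
R_v = 14986.6 m

14986.6


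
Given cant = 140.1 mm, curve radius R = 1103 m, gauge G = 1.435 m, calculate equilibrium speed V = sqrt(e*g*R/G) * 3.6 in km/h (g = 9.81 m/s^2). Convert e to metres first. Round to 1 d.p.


Convert cant: e = 140.1 mm = 0.1401 m
V_ms = sqrt(0.1401 * 9.81 * 1103 / 1.435)
V_ms = sqrt(1056.405744) = 32.5024 m/s
V = 32.5024 * 3.6 = 117.0 km/h

117.0


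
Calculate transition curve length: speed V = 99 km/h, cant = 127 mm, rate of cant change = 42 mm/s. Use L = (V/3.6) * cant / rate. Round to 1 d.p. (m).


Convert speed: V = 99 / 3.6 = 27.5 m/s
L = 27.5 * 127 / 42
L = 3492.5 / 42
L = 83.2 m

83.2


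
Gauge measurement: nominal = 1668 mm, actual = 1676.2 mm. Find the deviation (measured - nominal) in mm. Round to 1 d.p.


Deviation = measured - nominal
Deviation = 1676.2 - 1668
Deviation = 8.2 mm

8.2


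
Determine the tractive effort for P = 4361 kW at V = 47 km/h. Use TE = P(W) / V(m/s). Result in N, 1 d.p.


Convert: P = 4361 kW = 4361000 W
V = 47 / 3.6 = 13.0556 m/s
TE = 4361000 / 13.0556
TE = 334034.0 N

334034.0


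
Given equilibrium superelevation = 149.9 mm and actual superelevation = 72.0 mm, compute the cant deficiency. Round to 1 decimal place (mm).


Cant deficiency = equilibrium cant - actual cant
CD = 149.9 - 72.0
CD = 77.9 mm

77.9


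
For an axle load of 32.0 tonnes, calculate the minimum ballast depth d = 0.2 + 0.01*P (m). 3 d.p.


d = 0.2 + 0.01 * 32.0
d = 0.2 + 0.32
d = 0.520 m

0.520


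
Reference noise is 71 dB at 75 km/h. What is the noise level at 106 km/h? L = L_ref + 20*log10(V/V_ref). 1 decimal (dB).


V/V_ref = 106 / 75 = 1.413333
log10(1.413333) = 0.150245
20 * 0.150245 = 3.0049
L = 71 + 3.0049 = 74.0 dB

74.0


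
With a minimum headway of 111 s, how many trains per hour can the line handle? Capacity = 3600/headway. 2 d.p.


Capacity = 3600 / headway
Capacity = 3600 / 111
Capacity = 32.43 trains/hour

32.43


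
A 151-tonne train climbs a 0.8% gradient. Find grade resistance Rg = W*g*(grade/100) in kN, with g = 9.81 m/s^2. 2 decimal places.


Rg = W * 9.81 * grade / 100
Rg = 151 * 9.81 * 0.8 / 100
Rg = 1481.31 * 0.008
Rg = 11.85 kN

11.85


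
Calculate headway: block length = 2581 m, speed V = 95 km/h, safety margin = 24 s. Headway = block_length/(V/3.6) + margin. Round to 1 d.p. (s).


V = 95 / 3.6 = 26.3889 m/s
Block traversal time = 2581 / 26.3889 = 97.8063 s
Headway = 97.8063 + 24
Headway = 121.8 s

121.8


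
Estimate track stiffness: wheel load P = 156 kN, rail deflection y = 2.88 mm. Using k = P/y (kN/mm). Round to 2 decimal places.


Track stiffness k = P / y
k = 156 / 2.88
k = 54.17 kN/mm

54.17


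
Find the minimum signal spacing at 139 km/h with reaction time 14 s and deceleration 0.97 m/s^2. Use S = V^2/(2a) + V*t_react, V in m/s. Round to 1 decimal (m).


V = 139 / 3.6 = 38.6111 m/s
Braking distance = 38.6111^2 / (2*0.97) = 768.4628 m
Sighting distance = 38.6111 * 14 = 540.5556 m
S = 768.4628 + 540.5556 = 1309.0 m

1309.0


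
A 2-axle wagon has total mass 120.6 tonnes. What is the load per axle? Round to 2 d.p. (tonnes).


Load per axle = total weight / number of axles
Load = 120.6 / 2
Load = 60.30 tonnes

60.30


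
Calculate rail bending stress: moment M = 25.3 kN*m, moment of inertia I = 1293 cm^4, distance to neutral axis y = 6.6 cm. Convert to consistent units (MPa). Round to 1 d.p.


Convert units:
M = 25.3 kN*m = 25300000 N*mm
y = 6.6 cm = 66 mm
I = 1293 cm^4 = 12930000 mm^4
sigma = 25300000 * 66 / 12930000
sigma = 129.1 MPa

129.1


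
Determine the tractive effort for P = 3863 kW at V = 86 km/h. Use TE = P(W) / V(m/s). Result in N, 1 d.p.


Convert: P = 3863 kW = 3863000 W
V = 86 / 3.6 = 23.8889 m/s
TE = 3863000 / 23.8889
TE = 161707.0 N

161707.0


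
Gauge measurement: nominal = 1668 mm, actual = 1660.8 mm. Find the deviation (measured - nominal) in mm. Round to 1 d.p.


Deviation = measured - nominal
Deviation = 1660.8 - 1668
Deviation = -7.2 mm

-7.2


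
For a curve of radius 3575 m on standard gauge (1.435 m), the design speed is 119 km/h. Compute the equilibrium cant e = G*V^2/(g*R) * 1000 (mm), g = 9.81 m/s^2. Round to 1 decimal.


Convert speed: V = 119 / 3.6 = 33.0556 m/s
Apply formula: e = 1.435 * 33.0556^2 / (9.81 * 3575)
e = 1.435 * 1092.6698 / 35070.75
e = 0.044709 m = 44.7 mm

44.7


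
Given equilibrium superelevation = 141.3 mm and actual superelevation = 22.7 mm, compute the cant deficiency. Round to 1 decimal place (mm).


Cant deficiency = equilibrium cant - actual cant
CD = 141.3 - 22.7
CD = 118.6 mm

118.6


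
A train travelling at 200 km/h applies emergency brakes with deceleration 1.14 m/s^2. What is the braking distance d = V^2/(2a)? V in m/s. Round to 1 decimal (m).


Convert speed: V = 200 / 3.6 = 55.5556 m/s
V^2 = 3086.4198
d = 3086.4198 / (2 * 1.14)
d = 3086.4198 / 2.28
d = 1353.7 m

1353.7


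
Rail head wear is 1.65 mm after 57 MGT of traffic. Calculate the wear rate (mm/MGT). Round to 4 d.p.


Wear rate = total wear / cumulative tonnage
Rate = 1.65 / 57
Rate = 0.0289 mm/MGT

0.0289


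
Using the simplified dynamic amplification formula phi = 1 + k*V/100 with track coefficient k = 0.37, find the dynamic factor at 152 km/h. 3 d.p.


phi = 1 + k * V / 100
phi = 1 + 0.37 * 152 / 100
phi = 1 + 0.5624
phi = 1.562

1.562


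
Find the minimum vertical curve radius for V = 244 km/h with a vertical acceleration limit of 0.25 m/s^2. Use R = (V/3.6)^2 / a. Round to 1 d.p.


Convert speed: V = 244 / 3.6 = 67.7778 m/s
V^2 = 4593.8272 m^2/s^2
R_v = 4593.8272 / 0.25
R_v = 18375.3 m

18375.3


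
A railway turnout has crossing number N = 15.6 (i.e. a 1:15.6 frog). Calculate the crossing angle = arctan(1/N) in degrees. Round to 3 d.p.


1/N = 1/15.6 = 0.064103
angle = arctan(0.064103) = 0.064015 rad
angle = 0.064015 * 180/pi = 3.668 degrees

3.668


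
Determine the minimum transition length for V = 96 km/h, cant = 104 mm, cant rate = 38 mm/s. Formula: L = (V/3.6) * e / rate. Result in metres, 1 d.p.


Convert speed: V = 96 / 3.6 = 26.6667 m/s
L = 26.6667 * 104 / 38
L = 2773.3333 / 38
L = 73.0 m

73.0


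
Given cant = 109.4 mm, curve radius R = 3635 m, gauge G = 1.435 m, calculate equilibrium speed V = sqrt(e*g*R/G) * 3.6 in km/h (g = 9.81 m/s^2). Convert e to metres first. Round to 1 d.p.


Convert cant: e = 109.4 mm = 0.1094 m
V_ms = sqrt(0.1094 * 9.81 * 3635 / 1.435)
V_ms = sqrt(2718.559505) = 52.1398 m/s
V = 52.1398 * 3.6 = 187.7 km/h

187.7


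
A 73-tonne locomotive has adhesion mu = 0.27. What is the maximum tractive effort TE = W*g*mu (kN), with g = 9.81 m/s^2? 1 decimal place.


TE_max = W * g * mu
TE_max = 73 * 9.81 * 0.27
TE_max = 716.13 * 0.27
TE_max = 193.4 kN

193.4


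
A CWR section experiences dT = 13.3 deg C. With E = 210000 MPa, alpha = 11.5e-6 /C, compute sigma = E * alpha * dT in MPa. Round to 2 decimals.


sigma = E * alpha * dT
sigma = 210000 * 11.5e-6 * 13.3
sigma = 2.415 * 13.3
sigma = 32.12 MPa

32.12


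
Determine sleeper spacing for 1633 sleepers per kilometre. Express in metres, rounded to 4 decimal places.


Spacing = 1000 m / number of sleepers
Spacing = 1000 / 1633
Spacing = 0.6124 m

0.6124


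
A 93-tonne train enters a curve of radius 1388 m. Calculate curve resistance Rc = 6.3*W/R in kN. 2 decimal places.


Rc = 6.3 * W / R
Rc = 6.3 * 93 / 1388
Rc = 585.9 / 1388
Rc = 0.42 kN

0.42


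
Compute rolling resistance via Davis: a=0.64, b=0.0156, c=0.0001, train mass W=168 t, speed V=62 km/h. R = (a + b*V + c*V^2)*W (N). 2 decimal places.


b*V = 0.0156 * 62 = 0.9672
c*V^2 = 0.0001 * 3844 = 0.3844
R_per_t = 0.64 + 0.9672 + 0.3844 = 1.9916 N/t
R_total = 1.9916 * 168 = 334.59 N

334.59


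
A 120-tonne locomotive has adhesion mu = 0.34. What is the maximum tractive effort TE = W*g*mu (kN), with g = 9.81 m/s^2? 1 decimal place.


TE_max = W * g * mu
TE_max = 120 * 9.81 * 0.34
TE_max = 1177.2 * 0.34
TE_max = 400.2 kN

400.2


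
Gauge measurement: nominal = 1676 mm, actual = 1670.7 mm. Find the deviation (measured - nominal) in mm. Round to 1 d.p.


Deviation = measured - nominal
Deviation = 1670.7 - 1676
Deviation = -5.3 mm

-5.3


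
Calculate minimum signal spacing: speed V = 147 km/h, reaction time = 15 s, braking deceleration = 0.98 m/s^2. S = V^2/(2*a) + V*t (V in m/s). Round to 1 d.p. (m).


V = 147 / 3.6 = 40.8333 m/s
Braking distance = 40.8333^2 / (2*0.98) = 850.6944 m
Sighting distance = 40.8333 * 15 = 612.5 m
S = 850.6944 + 612.5 = 1463.2 m

1463.2


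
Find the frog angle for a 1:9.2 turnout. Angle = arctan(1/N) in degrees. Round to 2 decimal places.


1/N = 1/9.2 = 0.108696
angle = arctan(0.108696) = 0.108271 rad
angle = 0.108271 * 180/pi = 6.20 degrees

6.20


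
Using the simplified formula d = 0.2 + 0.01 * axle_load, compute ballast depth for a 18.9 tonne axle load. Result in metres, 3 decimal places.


d = 0.2 + 0.01 * 18.9
d = 0.2 + 0.189
d = 0.389 m

0.389


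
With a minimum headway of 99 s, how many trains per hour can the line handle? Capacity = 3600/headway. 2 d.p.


Capacity = 3600 / headway
Capacity = 3600 / 99
Capacity = 36.36 trains/hour

36.36


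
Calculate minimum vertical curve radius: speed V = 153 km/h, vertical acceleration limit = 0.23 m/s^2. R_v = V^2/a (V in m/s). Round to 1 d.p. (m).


Convert speed: V = 153 / 3.6 = 42.5 m/s
V^2 = 1806.25 m^2/s^2
R_v = 1806.25 / 0.23
R_v = 7853.3 m

7853.3


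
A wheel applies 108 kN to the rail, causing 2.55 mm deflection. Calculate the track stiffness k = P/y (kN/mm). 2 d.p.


Track stiffness k = P / y
k = 108 / 2.55
k = 42.35 kN/mm

42.35


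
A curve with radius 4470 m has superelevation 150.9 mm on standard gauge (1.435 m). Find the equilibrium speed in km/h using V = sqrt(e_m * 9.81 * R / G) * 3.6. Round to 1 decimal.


Convert cant: e = 150.9 mm = 0.1509 m
V_ms = sqrt(0.1509 * 9.81 * 4470 / 1.435)
V_ms = sqrt(4611.199045) = 67.9058 m/s
V = 67.9058 * 3.6 = 244.5 km/h

244.5


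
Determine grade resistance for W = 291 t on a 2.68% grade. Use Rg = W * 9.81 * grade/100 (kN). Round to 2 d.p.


Rg = W * 9.81 * grade / 100
Rg = 291 * 9.81 * 2.68 / 100
Rg = 2854.71 * 0.0268
Rg = 76.51 kN

76.51


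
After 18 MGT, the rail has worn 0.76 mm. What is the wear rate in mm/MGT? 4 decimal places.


Wear rate = total wear / cumulative tonnage
Rate = 0.76 / 18
Rate = 0.0422 mm/MGT

0.0422


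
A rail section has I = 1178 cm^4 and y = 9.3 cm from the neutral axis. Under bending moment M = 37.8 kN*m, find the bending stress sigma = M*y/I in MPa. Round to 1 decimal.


Convert units:
M = 37.8 kN*m = 37800000 N*mm
y = 9.3 cm = 93 mm
I = 1178 cm^4 = 11780000 mm^4
sigma = 37800000 * 93 / 11780000
sigma = 298.4 MPa

298.4


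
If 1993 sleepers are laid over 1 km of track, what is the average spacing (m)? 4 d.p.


Spacing = 1000 m / number of sleepers
Spacing = 1000 / 1993
Spacing = 0.5018 m

0.5018


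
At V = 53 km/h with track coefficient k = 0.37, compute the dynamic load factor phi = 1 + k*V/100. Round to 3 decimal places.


phi = 1 + k * V / 100
phi = 1 + 0.37 * 53 / 100
phi = 1 + 0.1961
phi = 1.196

1.196


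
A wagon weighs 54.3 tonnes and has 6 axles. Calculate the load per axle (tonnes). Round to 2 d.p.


Load per axle = total weight / number of axles
Load = 54.3 / 6
Load = 9.05 tonnes

9.05


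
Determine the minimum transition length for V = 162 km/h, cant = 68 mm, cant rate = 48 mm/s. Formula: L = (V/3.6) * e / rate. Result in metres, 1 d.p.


Convert speed: V = 162 / 3.6 = 45.0 m/s
L = 45.0 * 68 / 48
L = 3060.0 / 48
L = 63.8 m

63.8


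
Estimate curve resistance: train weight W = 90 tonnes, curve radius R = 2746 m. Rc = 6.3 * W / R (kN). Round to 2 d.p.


Rc = 6.3 * W / R
Rc = 6.3 * 90 / 2746
Rc = 567.0 / 2746
Rc = 0.21 kN

0.21


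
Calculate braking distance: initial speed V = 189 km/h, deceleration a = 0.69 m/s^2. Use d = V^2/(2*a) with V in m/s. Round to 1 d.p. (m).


Convert speed: V = 189 / 3.6 = 52.5 m/s
V^2 = 2756.25
d = 2756.25 / (2 * 0.69)
d = 2756.25 / 1.38
d = 1997.3 m

1997.3


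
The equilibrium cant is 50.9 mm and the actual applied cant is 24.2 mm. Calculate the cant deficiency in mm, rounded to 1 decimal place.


Cant deficiency = equilibrium cant - actual cant
CD = 50.9 - 24.2
CD = 26.7 mm

26.7


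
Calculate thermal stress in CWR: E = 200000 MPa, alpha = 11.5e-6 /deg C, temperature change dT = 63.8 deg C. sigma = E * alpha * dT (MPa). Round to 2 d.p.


sigma = E * alpha * dT
sigma = 200000 * 11.5e-6 * 63.8
sigma = 2.3 * 63.8
sigma = 146.74 MPa

146.74


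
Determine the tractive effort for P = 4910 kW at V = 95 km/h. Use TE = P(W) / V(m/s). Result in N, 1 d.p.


Convert: P = 4910 kW = 4910000 W
V = 95 / 3.6 = 26.3889 m/s
TE = 4910000 / 26.3889
TE = 186063.2 N

186063.2


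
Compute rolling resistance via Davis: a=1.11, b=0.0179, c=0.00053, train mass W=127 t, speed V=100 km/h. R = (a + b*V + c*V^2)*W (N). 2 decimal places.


b*V = 0.0179 * 100 = 1.79
c*V^2 = 0.00053 * 10000 = 5.3
R_per_t = 1.11 + 1.79 + 5.3 = 8.2 N/t
R_total = 8.2 * 127 = 1041.40 N

1041.40


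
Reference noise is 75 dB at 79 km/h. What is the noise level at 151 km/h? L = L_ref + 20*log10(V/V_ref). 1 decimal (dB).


V/V_ref = 151 / 79 = 1.911392
log10(1.911392) = 0.28135
20 * 0.28135 = 5.627
L = 75 + 5.627 = 80.6 dB

80.6


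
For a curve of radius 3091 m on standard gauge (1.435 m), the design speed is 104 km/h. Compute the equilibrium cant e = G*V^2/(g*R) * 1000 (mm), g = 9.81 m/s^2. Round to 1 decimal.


Convert speed: V = 104 / 3.6 = 28.8889 m/s
Apply formula: e = 1.435 * 28.8889^2 / (9.81 * 3091)
e = 1.435 * 834.5679 / 30322.71
e = 0.039495 m = 39.5 mm

39.5


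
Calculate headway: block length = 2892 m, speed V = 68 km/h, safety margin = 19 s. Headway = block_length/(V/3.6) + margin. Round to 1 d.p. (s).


V = 68 / 3.6 = 18.8889 m/s
Block traversal time = 2892 / 18.8889 = 153.1059 s
Headway = 153.1059 + 19
Headway = 172.1 s

172.1


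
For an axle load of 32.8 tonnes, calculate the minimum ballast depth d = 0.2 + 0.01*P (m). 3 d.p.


d = 0.2 + 0.01 * 32.8
d = 0.2 + 0.328
d = 0.528 m

0.528


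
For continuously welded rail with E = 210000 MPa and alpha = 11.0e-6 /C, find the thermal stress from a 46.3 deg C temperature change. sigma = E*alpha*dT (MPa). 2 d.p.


sigma = E * alpha * dT
sigma = 210000 * 11.0e-6 * 46.3
sigma = 2.31 * 46.3
sigma = 106.95 MPa

106.95


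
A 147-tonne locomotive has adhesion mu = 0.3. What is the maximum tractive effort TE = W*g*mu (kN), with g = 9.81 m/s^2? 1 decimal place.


TE_max = W * g * mu
TE_max = 147 * 9.81 * 0.3
TE_max = 1442.07 * 0.3
TE_max = 432.6 kN

432.6


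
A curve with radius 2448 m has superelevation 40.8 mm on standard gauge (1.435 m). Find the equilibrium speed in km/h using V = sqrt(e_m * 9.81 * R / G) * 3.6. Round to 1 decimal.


Convert cant: e = 40.8 mm = 0.0408 m
V_ms = sqrt(0.0408 * 9.81 * 2448 / 1.435)
V_ms = sqrt(682.792407) = 26.1303 m/s
V = 26.1303 * 3.6 = 94.1 km/h

94.1


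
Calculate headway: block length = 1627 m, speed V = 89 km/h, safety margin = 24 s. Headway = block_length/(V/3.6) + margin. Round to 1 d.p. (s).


V = 89 / 3.6 = 24.7222 m/s
Block traversal time = 1627 / 24.7222 = 65.8112 s
Headway = 65.8112 + 24
Headway = 89.8 s

89.8


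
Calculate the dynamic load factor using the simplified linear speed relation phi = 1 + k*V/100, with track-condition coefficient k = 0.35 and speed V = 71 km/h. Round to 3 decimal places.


phi = 1 + k * V / 100
phi = 1 + 0.35 * 71 / 100
phi = 1 + 0.2485
phi = 1.249

1.249


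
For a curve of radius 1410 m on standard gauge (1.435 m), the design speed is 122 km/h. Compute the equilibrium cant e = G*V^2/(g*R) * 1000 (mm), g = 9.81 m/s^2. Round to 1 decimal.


Convert speed: V = 122 / 3.6 = 33.8889 m/s
Apply formula: e = 1.435 * 33.8889^2 / (9.81 * 1410)
e = 1.435 * 1148.4568 / 13832.1
e = 0.119146 m = 119.1 mm

119.1


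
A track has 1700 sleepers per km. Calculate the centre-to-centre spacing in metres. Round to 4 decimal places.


Spacing = 1000 m / number of sleepers
Spacing = 1000 / 1700
Spacing = 0.5882 m

0.5882


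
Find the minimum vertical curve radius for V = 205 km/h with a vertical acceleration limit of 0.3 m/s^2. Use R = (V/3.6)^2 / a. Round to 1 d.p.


Convert speed: V = 205 / 3.6 = 56.9444 m/s
V^2 = 3242.6698 m^2/s^2
R_v = 3242.6698 / 0.3
R_v = 10808.9 m

10808.9


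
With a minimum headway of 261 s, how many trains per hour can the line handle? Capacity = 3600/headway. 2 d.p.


Capacity = 3600 / headway
Capacity = 3600 / 261
Capacity = 13.79 trains/hour

13.79


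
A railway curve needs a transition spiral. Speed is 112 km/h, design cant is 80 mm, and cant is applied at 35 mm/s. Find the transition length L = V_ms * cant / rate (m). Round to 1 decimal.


Convert speed: V = 112 / 3.6 = 31.1111 m/s
L = 31.1111 * 80 / 35
L = 2488.8889 / 35
L = 71.1 m

71.1


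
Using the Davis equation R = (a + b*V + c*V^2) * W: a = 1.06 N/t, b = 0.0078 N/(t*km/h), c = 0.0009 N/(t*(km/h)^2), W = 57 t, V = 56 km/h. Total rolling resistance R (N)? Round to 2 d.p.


b*V = 0.0078 * 56 = 0.4368
c*V^2 = 0.0009 * 3136 = 2.8224
R_per_t = 1.06 + 0.4368 + 2.8224 = 4.3192 N/t
R_total = 4.3192 * 57 = 246.19 N

246.19


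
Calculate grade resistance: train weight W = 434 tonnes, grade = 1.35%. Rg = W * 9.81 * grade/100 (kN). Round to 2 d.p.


Rg = W * 9.81 * grade / 100
Rg = 434 * 9.81 * 1.35 / 100
Rg = 4257.54 * 0.0135
Rg = 57.48 kN

57.48


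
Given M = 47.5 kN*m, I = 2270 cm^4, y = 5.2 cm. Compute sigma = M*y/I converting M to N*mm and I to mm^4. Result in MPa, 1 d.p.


Convert units:
M = 47.5 kN*m = 47500000 N*mm
y = 5.2 cm = 52 mm
I = 2270 cm^4 = 22700000 mm^4
sigma = 47500000 * 52 / 22700000
sigma = 108.8 MPa

108.8


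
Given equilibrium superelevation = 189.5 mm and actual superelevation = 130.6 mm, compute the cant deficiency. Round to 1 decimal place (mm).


Cant deficiency = equilibrium cant - actual cant
CD = 189.5 - 130.6
CD = 58.9 mm

58.9


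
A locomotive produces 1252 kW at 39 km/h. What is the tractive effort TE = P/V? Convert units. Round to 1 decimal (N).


Convert: P = 1252 kW = 1252000 W
V = 39 / 3.6 = 10.8333 m/s
TE = 1252000 / 10.8333
TE = 115569.2 N

115569.2


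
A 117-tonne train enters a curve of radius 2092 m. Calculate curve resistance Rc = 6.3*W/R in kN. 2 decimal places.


Rc = 6.3 * W / R
Rc = 6.3 * 117 / 2092
Rc = 737.1 / 2092
Rc = 0.35 kN

0.35


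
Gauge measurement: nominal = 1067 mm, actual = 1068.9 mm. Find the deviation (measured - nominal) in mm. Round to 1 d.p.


Deviation = measured - nominal
Deviation = 1068.9 - 1067
Deviation = 1.9 mm

1.9


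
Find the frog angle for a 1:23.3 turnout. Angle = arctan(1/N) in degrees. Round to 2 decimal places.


1/N = 1/23.3 = 0.042918
angle = arctan(0.042918) = 0.042892 rad
angle = 0.042892 * 180/pi = 2.46 degrees

2.46


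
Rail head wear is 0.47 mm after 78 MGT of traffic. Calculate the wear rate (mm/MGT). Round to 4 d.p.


Wear rate = total wear / cumulative tonnage
Rate = 0.47 / 78
Rate = 0.0060 mm/MGT

0.0060


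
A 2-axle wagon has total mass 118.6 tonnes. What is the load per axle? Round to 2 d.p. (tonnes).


Load per axle = total weight / number of axles
Load = 118.6 / 2
Load = 59.30 tonnes

59.30


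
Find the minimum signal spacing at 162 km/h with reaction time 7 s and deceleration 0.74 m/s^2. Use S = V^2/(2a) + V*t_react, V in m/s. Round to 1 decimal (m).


V = 162 / 3.6 = 45.0 m/s
Braking distance = 45.0^2 / (2*0.74) = 1368.2432 m
Sighting distance = 45.0 * 7 = 315.0 m
S = 1368.2432 + 315.0 = 1683.2 m

1683.2


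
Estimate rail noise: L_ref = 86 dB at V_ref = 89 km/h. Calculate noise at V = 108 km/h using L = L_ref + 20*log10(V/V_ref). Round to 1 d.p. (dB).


V/V_ref = 108 / 89 = 1.213483
log10(1.213483) = 0.084034
20 * 0.084034 = 1.6807
L = 86 + 1.6807 = 87.7 dB

87.7


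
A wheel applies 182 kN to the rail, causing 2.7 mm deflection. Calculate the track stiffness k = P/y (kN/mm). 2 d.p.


Track stiffness k = P / y
k = 182 / 2.7
k = 67.41 kN/mm

67.41


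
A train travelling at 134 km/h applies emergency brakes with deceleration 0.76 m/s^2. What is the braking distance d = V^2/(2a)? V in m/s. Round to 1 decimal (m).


Convert speed: V = 134 / 3.6 = 37.2222 m/s
V^2 = 1385.4938
d = 1385.4938 / (2 * 0.76)
d = 1385.4938 / 1.52
d = 911.5 m

911.5


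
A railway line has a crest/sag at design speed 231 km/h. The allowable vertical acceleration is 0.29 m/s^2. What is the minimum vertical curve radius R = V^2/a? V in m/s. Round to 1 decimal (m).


Convert speed: V = 231 / 3.6 = 64.1667 m/s
V^2 = 4117.3611 m^2/s^2
R_v = 4117.3611 / 0.29
R_v = 14197.8 m

14197.8


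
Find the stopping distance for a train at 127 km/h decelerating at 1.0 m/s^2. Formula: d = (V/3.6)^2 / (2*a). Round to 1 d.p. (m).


Convert speed: V = 127 / 3.6 = 35.2778 m/s
V^2 = 1244.5216
d = 1244.5216 / (2 * 1.0)
d = 1244.5216 / 2.0
d = 622.3 m

622.3


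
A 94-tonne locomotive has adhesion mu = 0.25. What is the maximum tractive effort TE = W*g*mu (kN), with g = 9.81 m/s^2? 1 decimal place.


TE_max = W * g * mu
TE_max = 94 * 9.81 * 0.25
TE_max = 922.14 * 0.25
TE_max = 230.5 kN

230.5


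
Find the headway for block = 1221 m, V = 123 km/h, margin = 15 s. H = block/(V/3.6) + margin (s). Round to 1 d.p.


V = 123 / 3.6 = 34.1667 m/s
Block traversal time = 1221 / 34.1667 = 35.7366 s
Headway = 35.7366 + 15
Headway = 50.7 s

50.7


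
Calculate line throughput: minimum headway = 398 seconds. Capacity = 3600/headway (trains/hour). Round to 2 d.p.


Capacity = 3600 / headway
Capacity = 3600 / 398
Capacity = 9.05 trains/hour

9.05


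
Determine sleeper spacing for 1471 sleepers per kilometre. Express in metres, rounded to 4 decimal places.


Spacing = 1000 m / number of sleepers
Spacing = 1000 / 1471
Spacing = 0.6798 m

0.6798


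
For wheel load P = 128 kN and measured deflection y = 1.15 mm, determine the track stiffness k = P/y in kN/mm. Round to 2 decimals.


Track stiffness k = P / y
k = 128 / 1.15
k = 111.30 kN/mm

111.30


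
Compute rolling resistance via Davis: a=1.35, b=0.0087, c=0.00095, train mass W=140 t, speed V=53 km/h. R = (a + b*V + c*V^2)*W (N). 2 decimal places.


b*V = 0.0087 * 53 = 0.4611
c*V^2 = 0.00095 * 2809 = 2.66855
R_per_t = 1.35 + 0.4611 + 2.66855 = 4.47965 N/t
R_total = 4.47965 * 140 = 627.15 N

627.15


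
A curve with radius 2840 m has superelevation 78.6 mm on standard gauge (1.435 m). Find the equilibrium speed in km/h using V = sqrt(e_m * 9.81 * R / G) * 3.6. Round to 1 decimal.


Convert cant: e = 78.6 mm = 0.0786 m
V_ms = sqrt(0.0786 * 9.81 * 2840 / 1.435)
V_ms = sqrt(1526.012153) = 39.0642 m/s
V = 39.0642 * 3.6 = 140.6 km/h

140.6


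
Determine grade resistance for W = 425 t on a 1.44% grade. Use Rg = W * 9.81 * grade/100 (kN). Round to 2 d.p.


Rg = W * 9.81 * grade / 100
Rg = 425 * 9.81 * 1.44 / 100
Rg = 4169.25 * 0.0144
Rg = 60.04 kN

60.04


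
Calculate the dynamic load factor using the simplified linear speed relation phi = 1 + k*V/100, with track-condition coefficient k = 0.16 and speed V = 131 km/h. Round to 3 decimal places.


phi = 1 + k * V / 100
phi = 1 + 0.16 * 131 / 100
phi = 1 + 0.2096
phi = 1.210

1.210
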